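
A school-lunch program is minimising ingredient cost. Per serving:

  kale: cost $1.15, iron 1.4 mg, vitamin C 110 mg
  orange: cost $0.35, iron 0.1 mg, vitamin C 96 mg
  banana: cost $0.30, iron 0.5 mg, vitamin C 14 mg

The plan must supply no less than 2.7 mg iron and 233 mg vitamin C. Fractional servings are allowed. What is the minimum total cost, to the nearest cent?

Compare the cost at each extreme point of the feasible region.
kale only: max(2.7/1.4, 233/110) = 2.118 servings → $2.44.
orange only: max(2.7/0.1, 233/96) = 27 servings → $9.45.
banana only: max(2.7/0.5, 233/14) = 16.64 servings → $4.99.
kale + orange with both tight: 1.912 servings and 0.2366 servings → $2.28.
kale + banana: the both-tight solution has a negative serving — not a feasible corner.
orange + banana with both tight: 1.689 servings and 5.062 servings → $2.11.
The minimum over all feasible corners is $2.11.

$2.11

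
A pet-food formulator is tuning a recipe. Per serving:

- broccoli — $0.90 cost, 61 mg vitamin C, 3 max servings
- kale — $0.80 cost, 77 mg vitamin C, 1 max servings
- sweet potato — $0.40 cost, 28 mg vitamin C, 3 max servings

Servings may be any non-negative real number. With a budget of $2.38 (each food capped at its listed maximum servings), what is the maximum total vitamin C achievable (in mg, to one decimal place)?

186.8 mg

Vitamin C per dollar: kale 96.25, sweet potato 70, broccoli 67.78.
Take 1 serving of kale: spends $0.80, +77.0 mg vitamin C (running total 77.0 mg).
Take 3 servings of sweet potato: spends $1.20, +84.0 mg vitamin C (running total 161.0 mg).
Take 0.4222 servings of broccoli: spends $0.38, +25.8 mg vitamin C (running total 186.8 mg).
Greedy by best ratio exhausts the cost allowance optimally: 186.8 mg.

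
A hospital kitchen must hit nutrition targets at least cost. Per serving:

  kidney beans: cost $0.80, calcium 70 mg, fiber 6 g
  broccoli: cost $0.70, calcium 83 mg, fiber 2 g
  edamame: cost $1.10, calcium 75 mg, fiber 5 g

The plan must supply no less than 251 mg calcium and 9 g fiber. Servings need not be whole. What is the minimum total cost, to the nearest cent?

kidney beans only: max(251/70, 9/6) = 3.586 servings → $2.87.
broccoli only: max(251/83, 9/2) = 4.5 servings → $3.15.
edamame only: max(251/75, 9/5) = 3.347 servings → $3.68.
kidney beans + broccoli with both tight: 0.6844 servings and 2.447 servings → $2.26.
kidney beans + edamame: intersection lies outside the first quadrant.
broccoli + edamame with both tight: 2.189 servings and 0.9245 servings → $2.55.
The minimum over all feasible corners is $2.26.

$2.26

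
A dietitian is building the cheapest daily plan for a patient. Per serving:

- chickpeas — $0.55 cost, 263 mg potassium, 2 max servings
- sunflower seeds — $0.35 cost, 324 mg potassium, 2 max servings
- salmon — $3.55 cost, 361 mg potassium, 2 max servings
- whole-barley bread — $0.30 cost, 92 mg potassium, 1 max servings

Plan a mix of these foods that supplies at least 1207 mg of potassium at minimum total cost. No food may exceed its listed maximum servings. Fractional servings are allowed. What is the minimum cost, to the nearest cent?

Cost per mg of potassium: sunflower seeds $0.0011, chickpeas $0.0021, whole-barley bread $0.0033, salmon $0.0098.
Take 2 servings of sunflower seeds: +648.0 mg potassium for $0.70 (total $0.70, still need 559.0 mg).
Take 2 servings of chickpeas: +526.0 mg potassium for $1.10 (total $1.80, still need 33.0 mg).
Take 0.3587 servings of whole-barley bread: +33.0 mg potassium for $0.11 (total $1.91, still need 0.0 mg).
Filling from the cheapest source first is optimal under one linear minimum: $1.91.

$1.91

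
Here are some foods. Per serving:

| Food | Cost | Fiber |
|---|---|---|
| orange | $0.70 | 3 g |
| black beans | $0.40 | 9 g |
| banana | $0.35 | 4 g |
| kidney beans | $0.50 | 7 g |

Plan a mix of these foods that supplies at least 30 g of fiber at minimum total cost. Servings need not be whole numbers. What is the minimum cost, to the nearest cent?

$1.33

Cost per g of fiber: black beans $0.0444, kidney beans $0.0714, banana $0.0875, orange $0.2333.
With no serving limits, use only black beans: 30 g / 9 g = 3.333 servings × $0.40 = $1.33.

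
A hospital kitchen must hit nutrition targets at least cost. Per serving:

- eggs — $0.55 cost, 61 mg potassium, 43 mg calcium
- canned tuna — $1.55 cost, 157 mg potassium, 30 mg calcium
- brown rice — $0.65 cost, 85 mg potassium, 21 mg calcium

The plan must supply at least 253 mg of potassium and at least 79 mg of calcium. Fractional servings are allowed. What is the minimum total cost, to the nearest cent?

$1.98

eggs only: max(253/61, 79/43) = 4.148 servings → $2.28.
canned tuna only: max(253/157, 79/30) = 2.633 servings → $4.08.
brown rice only: max(253/85, 79/21) = 3.762 servings → $2.45.
eggs + canned tuna with both tight: 0.9781 servings and 1.231 servings → $2.45.
eggs + brown rice with both tight: 0.5906 servings and 2.553 servings → $1.98.
canned tuna + brown rice: intersection lies outside the first quadrant.
Cheapest feasible corner: $1.98.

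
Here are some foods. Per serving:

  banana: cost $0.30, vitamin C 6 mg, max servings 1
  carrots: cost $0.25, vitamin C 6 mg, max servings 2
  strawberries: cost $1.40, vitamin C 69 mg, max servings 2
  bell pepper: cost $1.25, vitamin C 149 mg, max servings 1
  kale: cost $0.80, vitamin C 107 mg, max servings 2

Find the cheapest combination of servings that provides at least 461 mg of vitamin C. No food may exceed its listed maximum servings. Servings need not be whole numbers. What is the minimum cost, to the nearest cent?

Cost per mg of vitamin C: kale $0.0075, bell pepper $0.0084, strawberries $0.0203, carrots $0.0417, banana $0.0500.
Take 2 servings of kale: +214.0 mg vitamin C for $1.60 (total $1.60, still need 247.0 mg).
Take 1 serving of bell pepper: +149.0 mg vitamin C for $1.25 (total $2.85, still need 98.0 mg).
Take 1.42 servings of strawberries: +98.0 mg vitamin C for $1.99 (total $4.84, still need 0.0 mg).
Filling from the cheapest source first is optimal under one linear minimum: $4.84.

$4.84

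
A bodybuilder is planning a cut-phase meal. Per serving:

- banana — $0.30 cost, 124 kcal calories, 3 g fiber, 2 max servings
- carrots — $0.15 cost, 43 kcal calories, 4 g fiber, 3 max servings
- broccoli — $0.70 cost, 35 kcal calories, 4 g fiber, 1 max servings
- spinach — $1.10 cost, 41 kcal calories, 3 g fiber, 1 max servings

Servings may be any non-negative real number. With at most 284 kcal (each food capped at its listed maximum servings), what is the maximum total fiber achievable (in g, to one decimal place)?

20.9 g

Fiber per kcal: broccoli 0.1143, carrots 0.09302, spinach 0.07317, banana 0.02419.
Take 1 serving of broccoli: uses 35 kcal, +4.0 g fiber (running total 4.0 g).
Take 3 servings of carrots: uses 129 kcal, +12.0 g fiber (running total 16.0 g).
Take 1 serving of spinach: uses 41 kcal, +3.0 g fiber (running total 19.0 g).
Take 0.6371 servings of banana: uses 79 kcal, +1.9 g fiber (running total 20.9 g).
Filling greedily by fiber-per-kcal is optimal for one linear limit, giving 20.9 g.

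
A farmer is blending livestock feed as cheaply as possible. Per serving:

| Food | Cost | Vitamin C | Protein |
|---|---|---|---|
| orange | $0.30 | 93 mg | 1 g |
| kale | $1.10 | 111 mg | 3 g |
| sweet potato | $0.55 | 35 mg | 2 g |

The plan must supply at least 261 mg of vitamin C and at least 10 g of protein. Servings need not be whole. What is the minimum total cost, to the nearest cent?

$2.78

Minimising a linear cost over {vitamin C ≥ 261, protein ≥ 10, servings ≥ 0} — the optimum is at a vertex, using one or two foods.
orange only: max(261/93, 10/1) = 10 servings → $3.00.
kale only: max(261/111, 10/3) = 3.333 servings → $3.67.
sweet potato only: max(261/35, 10/2) = 7.457 servings → $4.10.
orange + kale: the both-tight solution has a negative serving — not a feasible corner.
orange + sweet potato with both tight: 1.139 servings and 4.43 servings → $2.78.
kale + sweet potato with both tight: 1.47 servings and 2.795 servings → $3.15.
The minimum over all feasible corners is $2.78.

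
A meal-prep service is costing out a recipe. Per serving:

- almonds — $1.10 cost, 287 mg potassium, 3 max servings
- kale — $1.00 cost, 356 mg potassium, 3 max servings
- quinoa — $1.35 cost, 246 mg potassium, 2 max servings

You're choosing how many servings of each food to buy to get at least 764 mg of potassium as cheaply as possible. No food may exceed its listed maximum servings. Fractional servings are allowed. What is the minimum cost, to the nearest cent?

$2.15

Cost per mg of potassium: kale $0.0028, almonds $0.0038, quinoa $0.0055.
Take 2.146 servings of kale: +764.0 mg potassium for $2.15 (total $2.15, still need 0.0 mg).
Filling from the cheapest source first is optimal under one linear minimum: $2.15.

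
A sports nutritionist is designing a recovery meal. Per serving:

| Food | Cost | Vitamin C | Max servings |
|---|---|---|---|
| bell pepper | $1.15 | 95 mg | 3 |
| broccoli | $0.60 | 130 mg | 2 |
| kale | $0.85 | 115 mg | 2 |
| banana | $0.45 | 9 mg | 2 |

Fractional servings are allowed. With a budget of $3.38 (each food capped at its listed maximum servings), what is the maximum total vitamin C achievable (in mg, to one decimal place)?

Vitamin C per dollar: broccoli 216.7, kale 135.3, bell pepper 82.61, banana 20.
Take 2 servings of broccoli: spends $1.20, +260.0 mg vitamin C (running total 260.0 mg).
Take 2 servings of kale: spends $1.70, +230.0 mg vitamin C (running total 490.0 mg).
Take 0.4174 servings of bell pepper: spends $0.48, +39.7 mg vitamin C (running total 529.7 mg).
Greedy by best ratio exhausts the cost allowance optimally: 529.7 mg.

529.7 mg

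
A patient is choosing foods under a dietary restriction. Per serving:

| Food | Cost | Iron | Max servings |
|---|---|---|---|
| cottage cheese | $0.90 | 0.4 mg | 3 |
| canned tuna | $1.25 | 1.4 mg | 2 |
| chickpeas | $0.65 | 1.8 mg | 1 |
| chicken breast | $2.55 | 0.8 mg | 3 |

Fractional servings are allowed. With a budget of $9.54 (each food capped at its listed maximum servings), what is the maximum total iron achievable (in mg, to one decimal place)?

7.0 mg

Iron per dollar: chickpeas 2.769, canned tuna 1.12, cottage cheese 0.4444, chicken breast 0.3137.
Take 1 serving of chickpeas: spends $0.65, +1.8 mg iron (running total 1.8 mg).
Take 2 servings of canned tuna: spends $2.50, +2.8 mg iron (running total 4.6 mg).
Take 3 servings of cottage cheese: spends $2.70, +1.2 mg iron (running total 5.8 mg).
Take 1.447 servings of chicken breast: spends $3.69, +1.2 mg iron (running total 7.0 mg).
Greedy by best ratio exhausts the cost allowance optimally: 7.0 mg.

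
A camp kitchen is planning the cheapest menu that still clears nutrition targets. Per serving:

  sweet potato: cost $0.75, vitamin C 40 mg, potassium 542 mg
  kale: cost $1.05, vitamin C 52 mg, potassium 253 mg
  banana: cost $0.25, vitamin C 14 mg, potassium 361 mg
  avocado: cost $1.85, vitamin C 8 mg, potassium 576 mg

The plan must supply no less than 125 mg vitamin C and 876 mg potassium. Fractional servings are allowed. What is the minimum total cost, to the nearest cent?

A basic optimal solution has at most two foods positive. Try each food alone and each pair with both targets met exactly.
sweet potato only: max(125/40, 876/542) = 3.125 servings → $2.34.
kale only: max(125/52, 876/253) = 3.462 servings → $3.64.
banana only: max(125/14, 876/361) = 8.929 servings → $2.23.
avocado only: max(125/8, 876/576) = 15.62 servings → $28.91.
sweet potato + kale with both tight: 0.771 servings and 1.811 servings → $2.48.
sweet potato + banana: intersection lies outside the first quadrant.
sweet potato + avocado with both targets exact would need a negative amount; discard.
kale + banana with both tight: 2.158 servings and 0.9144 servings → $2.49.
kale + avocado with both tight: 2.327 servings and 0.4987 servings → $3.37.
banana + avocado: intersection lies outside the first quadrant.
So the least-cost plan costs $2.23.

$2.23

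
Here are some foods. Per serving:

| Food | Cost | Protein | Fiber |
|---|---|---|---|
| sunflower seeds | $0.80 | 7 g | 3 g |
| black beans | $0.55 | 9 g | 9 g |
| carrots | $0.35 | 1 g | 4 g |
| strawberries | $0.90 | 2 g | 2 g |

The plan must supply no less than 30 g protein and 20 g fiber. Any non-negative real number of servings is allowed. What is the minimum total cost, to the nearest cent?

$1.83

Two binding constraints pin down two serving amounts, so the optimal mix uses at most two foods. The candidates are each food alone (scaled to the tighter of protein/fiber) and each pair with both constraints tight.
sunflower seeds only: max(30/7, 20/3) = 6.667 servings → $5.33.
black beans only: max(30/9, 20/9) = 3.333 servings → $1.83.
carrots only: max(30/1, 20/4) = 30 servings → $10.50.
strawberries only: max(30/2, 20/2) = 15 servings → $13.50.
sunflower seeds + black beans with both tight: 2.5 servings and 1.389 servings → $2.76.
sunflower seeds + carrots with both tight: 4 servings and 2 servings → $3.90.
sunflower seeds + strawberries with both tight: 2.5 servings and 6.25 servings → $7.62.
black beans + carrots: the both-tight solution has a negative serving — not a feasible corner.
black beans + strawberries (both tight): parallel constraints — no distinct corner.
carrots + strawberries: intersection lies outside the first quadrant.
The minimum over all feasible corners is $1.83.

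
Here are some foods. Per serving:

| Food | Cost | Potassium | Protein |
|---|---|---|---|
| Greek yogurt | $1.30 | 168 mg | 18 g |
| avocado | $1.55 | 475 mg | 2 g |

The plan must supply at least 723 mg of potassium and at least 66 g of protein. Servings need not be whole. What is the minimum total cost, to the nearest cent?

$5.10

A basic optimal solution has at most two foods positive. Try each food alone and each pair with both targets met exactly.
Greek yogurt only: max(723/168, 66/18) = 4.304 servings → $5.59.
avocado only: max(723/475, 66/2) = 33 servings → $51.15.
Greek yogurt + avocado with both tight: 3.641 servings and 0.2345 servings → $5.10.
So the least-cost plan costs $5.10.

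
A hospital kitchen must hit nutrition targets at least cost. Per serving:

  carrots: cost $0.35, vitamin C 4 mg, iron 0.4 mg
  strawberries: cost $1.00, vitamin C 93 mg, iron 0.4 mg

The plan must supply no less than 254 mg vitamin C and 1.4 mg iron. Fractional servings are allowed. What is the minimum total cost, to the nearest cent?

A basic optimal solution has at most two foods positive. Try each food alone and each pair with both targets met exactly.
carrots only: max(254/4, 1.4/0.4) = 63.5 servings → $22.23.
strawberries only: max(254/93, 1.4/0.4) = 3.5 servings → $3.50.
carrots + strawberries with both tight: 0.8034 servings and 2.697 servings → $2.98.
Cheapest feasible corner: $2.98.

$2.98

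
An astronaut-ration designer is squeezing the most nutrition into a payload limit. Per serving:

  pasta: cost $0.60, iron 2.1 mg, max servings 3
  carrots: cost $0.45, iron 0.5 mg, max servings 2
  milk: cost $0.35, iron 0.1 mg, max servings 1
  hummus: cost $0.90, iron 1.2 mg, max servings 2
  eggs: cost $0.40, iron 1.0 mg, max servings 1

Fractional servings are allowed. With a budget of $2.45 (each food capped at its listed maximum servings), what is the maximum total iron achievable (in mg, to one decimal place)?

7.6 mg

Iron per dollar: pasta 3.5, eggs 2.5, hummus 1.333, carrots 1.111, milk 0.2857.
Take 3 servings of pasta: spends $1.80, +6.3 mg iron (running total 6.3 mg).
Take 1 serving of eggs: spends $0.40, +1.0 mg iron (running total 7.3 mg).
Take 0.2778 servings of hummus: spends $0.25, +0.3 mg iron (running total 7.6 mg).
Greedy by best ratio exhausts the cost allowance optimally: 7.6 mg.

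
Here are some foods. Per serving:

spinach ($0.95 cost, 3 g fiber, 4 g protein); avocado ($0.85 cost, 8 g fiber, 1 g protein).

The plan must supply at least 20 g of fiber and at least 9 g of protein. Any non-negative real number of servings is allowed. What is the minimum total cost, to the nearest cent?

Minimising a linear cost over {fiber ≥ 20, protein ≥ 9, servings ≥ 0} — the optimum is at a vertex, using one or two foods.
spinach only: max(20/3, 9/4) = 6.667 servings → $6.33.
avocado only: max(20/8, 9/1) = 9 servings → $7.65.
spinach + avocado with both tight: 1.793 servings and 1.828 servings → $3.26.
So the least-cost plan costs $3.26.

$3.26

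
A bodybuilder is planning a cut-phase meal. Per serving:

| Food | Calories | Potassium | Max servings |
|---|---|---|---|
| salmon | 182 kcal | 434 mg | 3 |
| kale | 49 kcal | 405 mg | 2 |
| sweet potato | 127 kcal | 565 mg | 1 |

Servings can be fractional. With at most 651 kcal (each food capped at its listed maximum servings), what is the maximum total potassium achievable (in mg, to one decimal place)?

Potassium per kcal: kale 8.265, sweet potato 4.449, salmon 2.385.
Take 2 servings of kale: uses 98 kcal, +810.0 mg potassium (running total 810.0 mg).
Take 1 serving of sweet potato: uses 127 kcal, +565.0 mg potassium (running total 1375.0 mg).
Take 2.341 servings of salmon: uses 426 kcal, +1015.8 mg potassium (running total 2390.8 mg).
Filling greedily by potassium-per-kcal is optimal for one linear limit, giving 2390.8 mg.

2390.8 mg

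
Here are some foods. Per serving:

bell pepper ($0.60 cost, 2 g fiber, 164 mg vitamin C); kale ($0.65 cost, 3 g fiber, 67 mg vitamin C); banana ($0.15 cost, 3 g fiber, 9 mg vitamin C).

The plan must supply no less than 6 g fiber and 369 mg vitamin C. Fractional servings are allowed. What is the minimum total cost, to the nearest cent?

Minimising a linear cost over {fiber ≥ 6, vitamin C ≥ 369, servings ≥ 0} — the optimum is at a vertex, using one or two foods.
bell pepper only: max(6/2, 369/164) = 3 servings → $1.80.
kale only: max(6/3, 369/67) = 5.507 servings → $3.58.
banana only: max(6/3, 369/9) = 41 servings → $6.15.
bell pepper + kale with both tight: 1.969 servings and 0.6872 servings → $1.63.
bell pepper + banana with both tight: 2.222 servings and 0.519 servings → $1.41.
kale + banana: the both-tight solution has a negative serving — not a feasible corner.
Cheapest feasible corner: $1.41.

$1.41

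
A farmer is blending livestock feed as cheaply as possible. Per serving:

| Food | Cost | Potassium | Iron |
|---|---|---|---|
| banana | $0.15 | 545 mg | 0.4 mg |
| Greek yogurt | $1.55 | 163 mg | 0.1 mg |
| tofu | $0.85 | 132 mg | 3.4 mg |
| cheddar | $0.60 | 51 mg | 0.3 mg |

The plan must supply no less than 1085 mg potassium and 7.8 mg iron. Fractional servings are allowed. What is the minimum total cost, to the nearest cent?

For a min-cost LP with two ≥-constraints, a basic feasible solution has at most two positive variables.
banana only: max(1085/545, 7.8/0.4) = 19.5 servings → $2.92.
Greek yogurt only: max(1085/163, 7.8/0.1) = 78 servings → $120.90.
tofu only: max(1085/132, 7.8/3.4) = 8.22 servings → $6.99.
cheddar only: max(1085/51, 7.8/0.3) = 26 servings → $15.60.
banana + Greek yogurt: the both-tight solution has a negative serving — not a feasible corner.
banana + tofu with both tight: 1.477 servings and 2.12 servings → $2.02.
banana + cheddar: the both-tight solution has a negative serving — not a feasible corner.
Greek yogurt + tofu with both tight: 4.916 servings and 2.15 servings → $9.45.
Greek yogurt + cheddar with both targets exact would need a negative amount; discard.
tofu + cheddar with both tight: 0.5404 servings and 19.88 servings → $12.38.
So the least-cost plan costs $2.02.

$2.02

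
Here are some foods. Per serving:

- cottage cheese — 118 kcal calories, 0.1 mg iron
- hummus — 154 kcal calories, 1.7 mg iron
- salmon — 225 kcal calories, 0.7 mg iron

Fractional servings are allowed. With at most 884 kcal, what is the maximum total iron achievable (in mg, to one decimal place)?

9.8 mg

Iron per kcal: hummus 0.01104, salmon 0.003111, cottage cheese 0.0008475.
With no serving limits, spend the whole calories allowance on hummus: 884 kcal / 154 kcal × 1.7 mg = 9.8 mg.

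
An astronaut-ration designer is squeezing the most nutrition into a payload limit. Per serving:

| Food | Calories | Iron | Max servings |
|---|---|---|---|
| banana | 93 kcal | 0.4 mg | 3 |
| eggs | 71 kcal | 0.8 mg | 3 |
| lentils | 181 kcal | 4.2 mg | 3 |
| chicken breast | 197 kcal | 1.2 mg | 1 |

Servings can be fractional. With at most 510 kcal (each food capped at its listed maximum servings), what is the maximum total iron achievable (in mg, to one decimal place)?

Iron per kcal: lentils 0.0232, eggs 0.01127, chicken breast 0.006091, banana 0.004301.
Take 2.818 servings of lentils: uses 510 kcal, +11.8 mg iron (running total 11.8 mg).
Filling greedily by iron-per-kcal is optimal for one linear limit, giving 11.8 mg.

11.8 mg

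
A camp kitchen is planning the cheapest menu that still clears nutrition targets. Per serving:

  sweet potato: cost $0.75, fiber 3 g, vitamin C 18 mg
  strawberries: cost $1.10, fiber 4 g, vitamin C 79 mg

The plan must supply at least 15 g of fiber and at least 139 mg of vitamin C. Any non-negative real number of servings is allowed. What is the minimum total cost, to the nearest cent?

For a min-cost LP with two ≥-constraints, a basic feasible solution has at most two positive variables.
sweet potato only: max(15/3, 139/18) = 7.722 servings → $5.79.
strawberries only: max(15/4, 139/79) = 3.75 servings → $4.12.
sweet potato + strawberries with both tight: 3.812 servings and 0.8909 servings → $3.84.
So the least-cost plan costs $3.84.

$3.84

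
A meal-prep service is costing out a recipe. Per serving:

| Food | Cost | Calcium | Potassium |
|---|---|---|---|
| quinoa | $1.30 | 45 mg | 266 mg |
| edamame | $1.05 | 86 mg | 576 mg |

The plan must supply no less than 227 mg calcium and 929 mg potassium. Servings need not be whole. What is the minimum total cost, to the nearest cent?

The cheapest plan sits at a corner of the feasible region — with two constraints it uses at most two foods.
quinoa only: max(227/45, 929/266) = 5.044 servings → $6.56.
edamame only: max(227/86, 929/576) = 2.64 servings → $2.77.
quinoa + edamame: intersection lies outside the first quadrant.
So the least-cost plan costs $2.77.

$2.77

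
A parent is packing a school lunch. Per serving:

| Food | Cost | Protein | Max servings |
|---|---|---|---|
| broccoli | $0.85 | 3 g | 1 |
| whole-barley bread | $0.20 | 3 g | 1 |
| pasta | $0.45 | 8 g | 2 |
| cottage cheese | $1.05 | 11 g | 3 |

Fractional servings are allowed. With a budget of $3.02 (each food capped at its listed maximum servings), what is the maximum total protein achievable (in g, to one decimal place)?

39.1 g

Protein per dollar: pasta 17.78, whole-barley bread 15, cottage cheese 10.48, broccoli 3.529.
Take 2 servings of pasta: spends $0.90, +16.0 g protein (running total 16.0 g).
Take 1 serving of whole-barley bread: spends $0.20, +3.0 g protein (running total 19.0 g).
Take 1.829 servings of cottage cheese: spends $1.92, +20.1 g protein (running total 39.1 g).
Greedy by best ratio exhausts the cost allowance optimally: 39.1 g.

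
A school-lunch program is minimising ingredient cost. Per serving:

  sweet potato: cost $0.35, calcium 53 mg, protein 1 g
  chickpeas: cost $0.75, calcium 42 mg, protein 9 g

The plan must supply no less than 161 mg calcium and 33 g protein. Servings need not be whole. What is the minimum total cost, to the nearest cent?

This is a tiny linear program; its minimum lies at a vertex of the feasible set. List the vertices and price them.
sweet potato only: max(161/53, 33/1) = 33 servings → $11.55.
chickpeas only: max(161/42, 33/9) = 3.833 servings → $2.88.
sweet potato + chickpeas with both tight: 0.1448 servings and 3.651 servings → $2.79.
So the least-cost plan costs $2.79.

$2.79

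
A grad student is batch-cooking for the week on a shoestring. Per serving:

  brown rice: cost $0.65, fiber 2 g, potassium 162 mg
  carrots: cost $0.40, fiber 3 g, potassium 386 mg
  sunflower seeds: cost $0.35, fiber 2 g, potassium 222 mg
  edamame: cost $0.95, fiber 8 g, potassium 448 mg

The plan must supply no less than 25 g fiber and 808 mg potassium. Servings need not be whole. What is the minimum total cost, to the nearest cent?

An LP optimum is at a vertex; with two nutrient constraints at most two foods are used. Check each candidate.
brown rice only: max(25/2, 808/162) = 12.5 servings → $8.12.
carrots only: max(25/3, 808/386) = 8.333 servings → $3.33.
sunflower seeds only: max(25/2, 808/222) = 12.5 servings → $4.38.
edamame only: max(25/8, 808/448) = 3.125 servings → $2.97.
brown rice + carrots with both targets exact would need a negative amount; discard.
brown rice + sunflower seeds: intersection lies outside the first quadrant.
brown rice + edamame: the both-tight solution has a negative serving — not a feasible corner.
carrots + sunflower seeds with both targets exact would need a negative amount; discard.
carrots + edamame with both targets exact would need a negative amount; discard.
sunflower seeds + edamame: intersection lies outside the first quadrant.
So the least-cost plan costs $2.97.

$2.97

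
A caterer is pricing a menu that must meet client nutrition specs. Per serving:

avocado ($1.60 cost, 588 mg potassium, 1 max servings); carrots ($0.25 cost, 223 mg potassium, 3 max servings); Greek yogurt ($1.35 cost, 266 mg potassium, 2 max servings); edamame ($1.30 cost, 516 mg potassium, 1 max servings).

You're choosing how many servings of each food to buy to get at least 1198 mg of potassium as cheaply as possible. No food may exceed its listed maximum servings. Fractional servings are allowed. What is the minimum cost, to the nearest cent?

$2.09

Cost per mg of potassium: carrots $0.0011, edamame $0.0025, avocado $0.0027, Greek yogurt $0.0051.
Take 3 servings of carrots: +669.0 mg potassium for $0.75 (total $0.75, still need 529.0 mg).
Take 1 serving of edamame: +516.0 mg potassium for $1.30 (total $2.05, still need 13.0 mg).
Take 0.02211 servings of avocado: +13.0 mg potassium for $0.04 (total $2.09, still need 0.0 mg).
Greedy by cheapest-per-mg is optimal for a single linear constraint, so the minimum cost is $2.09.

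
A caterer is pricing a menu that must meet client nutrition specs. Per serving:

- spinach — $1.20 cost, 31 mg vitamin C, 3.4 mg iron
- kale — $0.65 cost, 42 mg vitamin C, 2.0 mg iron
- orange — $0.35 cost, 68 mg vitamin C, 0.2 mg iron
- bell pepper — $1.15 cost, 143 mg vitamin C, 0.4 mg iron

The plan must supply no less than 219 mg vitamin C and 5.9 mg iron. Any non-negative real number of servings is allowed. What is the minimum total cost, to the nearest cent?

$2.34

This is a tiny linear program; its minimum lies at a vertex of the feasible set. List the vertices and price them.
spinach only: max(219/31, 5.9/3.4) = 7.065 servings → $8.48.
kale only: max(219/42, 5.9/2.0) = 5.214 servings → $3.39.
orange only: max(219/68, 5.9/0.2) = 29.5 servings → $10.32.
bell pepper only: max(219/143, 5.9/0.4) = 14.75 servings → $16.96.
spinach + kale: intersection lies outside the first quadrant.
spinach + orange with both tight: 1.588 servings and 2.496 servings → $2.78.
spinach + bell pepper with both tight: 1.596 servings and 1.186 servings → $3.28.
kale + orange with both tight: 2.801 servings and 1.491 servings → $2.34.
kale + bell pepper with both tight: 2.809 servings and 0.7065 servings → $2.64.
orange + bell pepper with both targets exact would need a negative amount; discard.
Cheapest feasible corner: $2.34.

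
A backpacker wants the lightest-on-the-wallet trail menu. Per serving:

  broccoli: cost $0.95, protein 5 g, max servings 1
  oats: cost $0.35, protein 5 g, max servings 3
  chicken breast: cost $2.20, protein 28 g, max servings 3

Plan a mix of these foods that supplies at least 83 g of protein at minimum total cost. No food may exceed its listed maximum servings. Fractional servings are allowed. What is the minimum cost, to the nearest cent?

Cost per g of protein: oats $0.0700, chicken breast $0.0786, broccoli $0.1900.
Take 3 servings of oats: +15.0 g protein for $1.05 (total $1.05, still need 68.0 g).
Take 2.429 servings of chicken breast: +68.0 g protein for $5.34 (total $6.39, still need 0.0 g).
Greedy by cheapest-per-g is optimal for a single linear constraint, so the minimum cost is $6.39.

$6.39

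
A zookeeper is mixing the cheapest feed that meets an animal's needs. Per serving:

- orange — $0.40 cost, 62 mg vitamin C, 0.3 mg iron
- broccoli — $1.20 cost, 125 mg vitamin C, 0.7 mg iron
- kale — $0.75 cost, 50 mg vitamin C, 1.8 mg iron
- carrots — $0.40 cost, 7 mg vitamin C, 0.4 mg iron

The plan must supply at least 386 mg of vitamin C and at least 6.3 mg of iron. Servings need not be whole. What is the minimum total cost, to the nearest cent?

$3.71

Minimising a linear cost over {vitamin C ≥ 386, iron ≥ 6.3, servings ≥ 0} — the optimum is at a vertex, using one or two foods.
orange only: max(386/62, 6.3/0.3) = 21 servings → $8.40.
broccoli only: max(386/125, 6.3/0.7) = 9 servings → $10.80.
kale only: max(386/50, 6.3/1.8) = 7.72 servings → $5.79.
carrots only: max(386/7, 6.3/0.4) = 55.14 servings → $22.06.
orange + broccoli: the both-tight solution has a negative serving — not a feasible corner.
orange + kale with both tight: 3.932 servings and 2.845 servings → $3.71.
orange + carrots with both tight: 4.859 servings and 12.11 servings → $6.79.
broccoli + kale with both tight: 1.999 servings and 2.723 servings → $4.44.
broccoli + carrots with both tight: 2.446 servings and 11.47 servings → $7.52.
kale + carrots: the both-tight solution has a negative serving — not a feasible corner.
So the least-cost plan costs $3.71.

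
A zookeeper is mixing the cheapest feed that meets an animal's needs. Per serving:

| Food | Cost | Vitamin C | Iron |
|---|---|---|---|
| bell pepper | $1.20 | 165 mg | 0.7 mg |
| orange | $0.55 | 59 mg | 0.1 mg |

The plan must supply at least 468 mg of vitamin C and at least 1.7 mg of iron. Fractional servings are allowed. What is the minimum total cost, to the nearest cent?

$3.40

The cheapest plan sits at a corner of the feasible region — with two constraints it uses at most two foods.
bell pepper only: max(468/165, 1.7/0.7) = 2.836 servings → $3.40.
orange only: max(468/59, 1.7/0.1) = 17 servings → $9.35.
bell pepper + orange with both tight: 2.157 servings and 1.899 servings → $3.63.
Cheapest feasible corner: $3.40.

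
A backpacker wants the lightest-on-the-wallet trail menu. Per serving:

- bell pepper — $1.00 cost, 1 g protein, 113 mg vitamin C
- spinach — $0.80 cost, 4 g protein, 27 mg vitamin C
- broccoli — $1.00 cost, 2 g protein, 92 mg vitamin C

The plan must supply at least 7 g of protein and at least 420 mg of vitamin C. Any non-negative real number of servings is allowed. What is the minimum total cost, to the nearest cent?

$4.21

Check every corner: each single food scaled to meet both minima, and each pair solved so both constraints bind.
bell pepper only: max(7/1, 420/113) = 7 servings → $7.00.
spinach only: max(7/4, 420/27) = 15.56 servings → $12.44.
broccoli only: max(7/2, 420/92) = 4.565 servings → $4.57.
bell pepper + spinach with both tight: 3.508 servings and 0.8729 servings → $4.21.
bell pepper + broccoli with both tight: 1.463 servings and 2.769 servings → $4.23.
spinach + broccoli: the both-tight solution has a negative serving — not a feasible corner.
The minimum over all feasible corners is $4.21.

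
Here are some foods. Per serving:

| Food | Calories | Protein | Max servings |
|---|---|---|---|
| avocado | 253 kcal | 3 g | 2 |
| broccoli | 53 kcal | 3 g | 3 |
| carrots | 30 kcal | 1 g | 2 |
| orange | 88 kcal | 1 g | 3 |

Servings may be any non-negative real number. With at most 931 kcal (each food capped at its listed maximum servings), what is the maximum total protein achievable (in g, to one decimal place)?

19.3 g

Protein per kcal: broccoli 0.0566, carrots 0.03333, avocado 0.01186, orange 0.01136.
Take 3 servings of broccoli: uses 159 kcal, +9.0 g protein (running total 9.0 g).
Take 2 servings of carrots: uses 60 kcal, +2.0 g protein (running total 11.0 g).
Take 2 servings of avocado: uses 506 kcal, +6.0 g protein (running total 17.0 g).
Take 2.341 servings of orange: uses 206 kcal, +2.3 g protein (running total 19.3 g).
Filling greedily by protein-per-kcal is optimal for one linear limit, giving 19.3 g.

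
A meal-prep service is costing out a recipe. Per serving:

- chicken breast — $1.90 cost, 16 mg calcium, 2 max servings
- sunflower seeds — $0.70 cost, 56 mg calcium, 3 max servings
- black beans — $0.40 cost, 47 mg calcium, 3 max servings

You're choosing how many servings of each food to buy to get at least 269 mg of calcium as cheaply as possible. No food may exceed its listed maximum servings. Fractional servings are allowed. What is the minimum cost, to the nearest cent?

Cost per mg of calcium: black beans $0.0085, sunflower seeds $0.0125, chicken breast $0.1187.
Take 3 servings of black beans: +141.0 mg calcium for $1.20 (total $1.20, still need 128.0 mg).
Take 2.286 servings of sunflower seeds: +128.0 mg calcium for $1.60 (total $2.80, still need 0.0 mg).
Greedy by cheapest-per-mg is optimal for a single linear constraint, so the minimum cost is $2.80.

$2.80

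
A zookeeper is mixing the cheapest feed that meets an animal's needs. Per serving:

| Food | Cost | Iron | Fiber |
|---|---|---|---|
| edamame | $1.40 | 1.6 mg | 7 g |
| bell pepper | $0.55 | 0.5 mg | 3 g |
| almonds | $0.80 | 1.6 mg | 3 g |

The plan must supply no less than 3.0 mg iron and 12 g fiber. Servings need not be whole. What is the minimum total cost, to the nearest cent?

$2.43

Two binding constraints pin down two serving amounts, so the optimal mix uses at most two foods. The candidates are each food alone (scaled to the tighter of iron/fiber) and each pair with both constraints tight.
edamame only: max(3.0/1.6, 12/7) = 1.875 servings → $2.62.
bell pepper only: max(3.0/0.5, 12/3) = 6 servings → $3.30.
almonds only: max(3.0/1.6, 12/3) = 4 servings → $3.20.
edamame + bell pepper: intersection lies outside the first quadrant.
edamame + almonds with both tight: 1.594 servings and 0.2812 servings → $2.46.
bell pepper + almonds with both tight: 3.091 servings and 0.9091 servings → $2.43.
The minimum over all feasible corners is $2.43.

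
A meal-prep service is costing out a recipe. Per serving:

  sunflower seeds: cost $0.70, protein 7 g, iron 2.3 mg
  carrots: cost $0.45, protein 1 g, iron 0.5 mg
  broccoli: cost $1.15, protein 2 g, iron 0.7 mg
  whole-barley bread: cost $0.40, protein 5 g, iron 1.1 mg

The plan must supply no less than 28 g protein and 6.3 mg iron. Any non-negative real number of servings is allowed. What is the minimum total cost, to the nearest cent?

Minimising a linear cost over {protein ≥ 28, iron ≥ 6.3, servings ≥ 0} — the optimum is at a vertex, using one or two foods.
sunflower seeds only: max(28/7, 6.3/2.3) = 4 servings → $2.80.
carrots only: max(28/1, 6.3/0.5) = 28 servings → $12.60.
broccoli only: max(28/2, 6.3/0.7) = 14 servings → $16.10.
whole-barley bread only: max(28/5, 6.3/1.1) = 5.727 servings → $2.29.
sunflower seeds + carrots with both targets exact would need a negative amount; discard.
sunflower seeds + broccoli: intersection lies outside the first quadrant.
sunflower seeds + whole-barley bread with both tight: 0.1842 servings and 5.342 servings → $2.27.
carrots + broccoli with both targets exact would need a negative amount; discard.
carrots + whole-barley bread with both tight: 0.5 servings and 5.5 servings → $2.42.
broccoli + whole-barley bread with both tight: 0.5385 servings and 5.385 servings → $2.77.
Cheapest feasible corner: $2.27.

$2.27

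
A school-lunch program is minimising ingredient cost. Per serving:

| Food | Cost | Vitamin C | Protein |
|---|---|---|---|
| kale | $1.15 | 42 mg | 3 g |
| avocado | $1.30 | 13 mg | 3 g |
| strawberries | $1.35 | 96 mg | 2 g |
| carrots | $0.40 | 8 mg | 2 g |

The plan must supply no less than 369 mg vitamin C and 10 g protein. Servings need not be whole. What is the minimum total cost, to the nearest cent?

Two binding constraints pin down two serving amounts, so the optimal mix uses at most two foods. The candidates are each food alone (scaled to the tighter of vitamin C/protein) and each pair with both constraints tight.
kale only: max(369/42, 10/3) = 8.786 servings → $10.10.
avocado only: max(369/13, 10/3) = 28.38 servings → $36.90.
strawberries only: max(369/96, 10/2) = 5 servings → $6.75.
carrots only: max(369/8, 10/2) = 46.12 servings → $18.45.
kale + avocado: intersection lies outside the first quadrant.
kale + strawberries with both tight: 1.088 servings and 3.368 servings → $5.80.
kale + carrots with both targets exact would need a negative amount; discard.
avocado + strawberries with both tight: 0.8473 servings and 3.729 servings → $6.14.
avocado + carrots with both targets exact would need a negative amount; discard.
strawberries + carrots with both tight: 3.739 servings and 1.261 servings → $5.55.
Cheapest feasible corner: $5.55.

$5.55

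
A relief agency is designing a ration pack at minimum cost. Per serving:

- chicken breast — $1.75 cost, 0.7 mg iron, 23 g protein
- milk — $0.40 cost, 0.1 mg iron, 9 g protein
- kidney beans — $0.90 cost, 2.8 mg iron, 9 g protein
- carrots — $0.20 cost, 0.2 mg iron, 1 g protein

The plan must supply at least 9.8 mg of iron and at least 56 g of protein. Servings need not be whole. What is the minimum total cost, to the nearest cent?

$4.19

An LP optimum is at a vertex; with two nutrient constraints at most two foods are used. Check each candidate.
chicken breast only: max(9.8/0.7, 56/23) = 14 servings → $24.50.
milk only: max(9.8/0.1, 56/9) = 98 servings → $39.20.
kidney beans only: max(9.8/2.8, 56/9) = 6.222 servings → $5.60.
carrots only: max(9.8/0.2, 56/1) = 56 servings → $11.20.
chicken breast + milk with both targets exact would need a negative amount; discard.
chicken breast + kidney beans with both tight: 1.181 servings and 3.205 servings → $4.95.
chicken breast + carrots with both tight: 0.359 servings and 47.74 servings → $10.18.
milk + kidney beans with both tight: 2.823 servings and 3.399 servings → $4.19.
milk + carrots with both tight: 0.8235 servings and 48.59 servings → $10.05.
kidney beans + carrots: the both-tight solution has a negative serving — not a feasible corner.
Cheapest feasible corner: $4.19.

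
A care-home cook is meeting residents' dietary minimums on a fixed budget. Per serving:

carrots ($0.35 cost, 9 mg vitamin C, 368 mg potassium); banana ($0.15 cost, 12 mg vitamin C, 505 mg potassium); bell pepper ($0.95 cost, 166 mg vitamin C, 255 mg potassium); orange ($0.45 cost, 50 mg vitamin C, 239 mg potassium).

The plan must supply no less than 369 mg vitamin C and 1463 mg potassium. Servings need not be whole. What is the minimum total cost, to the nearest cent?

The cheapest plan sits at a corner of the feasible region — with two constraints it uses at most two foods.
carrots only: max(369/9, 1463/368) = 41 servings → $14.35.
banana only: max(369/12, 1463/505) = 30.75 servings → $4.61.
bell pepper only: max(369/166, 1463/255) = 5.737 servings → $5.45.
orange only: max(369/50, 1463/239) = 7.38 servings → $3.32.
carrots + banana: the both-tight solution has a negative serving — not a feasible corner.
carrots + bell pepper with both tight: 2.53 servings and 2.086 servings → $2.87.
carrots + orange: the both-tight solution has a negative serving — not a feasible corner.
banana + bell pepper with both tight: 1.842 servings and 2.09 servings → $2.26.
banana + orange with both targets exact would need a negative amount; discard.
bell pepper + orange with both tight: 0.5586 servings and 5.525 servings → $3.02.
Cheapest feasible corner: $2.26.

$2.26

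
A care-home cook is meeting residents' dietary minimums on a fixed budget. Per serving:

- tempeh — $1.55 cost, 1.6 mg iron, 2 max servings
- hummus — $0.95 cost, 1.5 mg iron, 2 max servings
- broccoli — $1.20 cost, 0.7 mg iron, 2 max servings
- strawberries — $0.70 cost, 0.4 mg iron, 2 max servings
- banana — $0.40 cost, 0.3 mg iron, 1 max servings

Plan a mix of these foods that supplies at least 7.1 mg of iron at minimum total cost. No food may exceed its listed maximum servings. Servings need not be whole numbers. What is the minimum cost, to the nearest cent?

Cost per mg of iron: hummus $0.6333, tempeh $0.9688, banana $1.3333, broccoli $1.7143, strawberries $1.7500.
Take 2 servings of hummus: +3.0 mg iron for $1.90 (total $1.90, still need 4.1 mg).
Take 2 servings of tempeh: +3.2 mg iron for $3.10 (total $5.00, still need 0.9 mg).
Take 1 serving of banana: +0.3 mg iron for $0.40 (total $5.40, still need 0.6 mg).
Take 0.8571 servings of broccoli: +0.6 mg iron for $1.03 (total $6.43, still need 0.0 mg).
Filling from the cheapest source first is optimal under one linear minimum: $6.43.

$6.43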